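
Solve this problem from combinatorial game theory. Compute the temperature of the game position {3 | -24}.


The game is {3 | -24}, a switch {a | b} with numbers a > b.
Cooling {a | b} by t gives {a - t | b + t}, which stops being hot when a - t = b + t, i.e. at t = (a - b)/2. So the temperature of a switch is (a - b)/2.
Temperature = (Left option - Right option) / 2
= (3 - (-24)) / 2
= 27 / 2
= 27/2

27/2


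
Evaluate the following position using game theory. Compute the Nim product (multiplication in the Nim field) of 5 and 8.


Nim multiplication is bilinear over XOR: (u XOR v) * w = (u*w) XOR (v*w).
So we split each operand into its bit components and XOR the pairwise Nim products.
5 = 1 + 4 (as XOR of powers of 2).
8 = 8 (as XOR of powers of 2).
Using the standard Nim-product table on single bits:
  2*2 = 3,   2*4 = 8,   2*8 = 12,
  4*4 = 6,   4*8 = 11,  8*8 = 13,
and  1*x = x (identity), k*l = l*k (commutative).
Pairwise Nim products:
  1 * 8 = 8
  4 * 8 = 11
XOR them: 8 XOR 11 = 3.
Result: 5 * 8 = 3 (in Nim).

3


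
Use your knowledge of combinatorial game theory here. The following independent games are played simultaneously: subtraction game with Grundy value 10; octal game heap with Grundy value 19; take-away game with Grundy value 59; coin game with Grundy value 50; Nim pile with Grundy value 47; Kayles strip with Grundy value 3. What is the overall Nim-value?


By the Sprague-Grundy theorem, the Grundy value of a sum of games is the XOR of individual Grundy values.
subtraction game: Grundy value = 10. Running XOR: 0 XOR 10 = 10
octal game heap: Grundy value = 19. Running XOR: 10 XOR 19 = 25
take-away game: Grundy value = 59. Running XOR: 25 XOR 59 = 34
coin game: Grundy value = 50. Running XOR: 34 XOR 50 = 16
Nim pile: Grundy value = 47. Running XOR: 16 XOR 47 = 63
Kayles strip: Grundy value = 3. Running XOR: 63 XOR 3 = 60
The combined Grundy value is 60.

60


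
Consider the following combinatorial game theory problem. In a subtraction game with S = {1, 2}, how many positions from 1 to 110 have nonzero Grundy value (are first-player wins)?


Subtraction set S = {1, 2}, so G(n) = n mod 3.
G(n) = 0 when n is a multiple of 3.
Multiples of 3 in [1, 110]: 36
N-positions (nonzero Grundy) = 110 - 36 = 74

74


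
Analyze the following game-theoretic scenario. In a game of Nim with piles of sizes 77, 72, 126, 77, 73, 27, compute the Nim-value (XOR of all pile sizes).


We need the XOR (exclusive or) of all pile sizes.
After XOR-ing pile 1 (size 77): 0 XOR 77 = 77
After XOR-ing pile 2 (size 72): 77 XOR 72 = 5
After XOR-ing pile 3 (size 126): 5 XOR 126 = 123
After XOR-ing pile 4 (size 77): 123 XOR 77 = 54
After XOR-ing pile 5 (size 73): 54 XOR 73 = 127
After XOR-ing pile 6 (size 27): 127 XOR 27 = 100
The Nim-value of this position is 100.

100


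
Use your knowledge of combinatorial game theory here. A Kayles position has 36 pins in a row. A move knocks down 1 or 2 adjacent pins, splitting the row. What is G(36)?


Kayles: a move removes 1 or 2 adjacent pins from a contiguous row.
Removing pins from a row of k leaves two independent rows (a, b) with a + b = k - 1 (one pin) or a + b = k - 2 (two pins); an end removal gives a = 0.
By Sprague-Grundy, G(k) = mex{ G(a) XOR G(b) } over all these splits. G(0) = 0.
G(1): splits (0,0):0^0=0 -> mex({0}) = 1
G(2): splits (0,1):0^1=1 (0,0):0^0=0 -> mex({0, 1}) = 2
G(3): splits (0,2):0^2=2 (1,1):1^1=0 (0,1):0^1=1 -> mex({0, 1, 2}) = 3
G(4): splits (0,3):0^3=3 (1,2):1^2=3 (0,2):0^2=2 (1,1):1^1=0 -> mex({0, 2, 3}) = 1
G(5): splits (0,4):0^1=1 (1,3):1^3=2 (2,2):2^2=0 (0,3):0^3=3 (1,2):1^2=3 -> mex({0, 1, 2, 3}) = 4
G(6) = mex({0, 1, 2, 4}) = 3
G(7) = mex({0, 1, 3, 4, 5}) = 2
G(8) = mex({0, 2, 3, 5, 6}) = 1
G(9) = mex({0, 1, 2, 3, 6, 7}) = 4
G(10) = mex({0, 1, 3, 4, 5, 7}) = 2
G(11) = mex({0, 1, 2, 3, 4, 5}) = 6
G(12) = mex({0, 1, 2, 3, 5, 6, 7}) = 4
G(13) = mex({0, 2, 3, 4, 6, 7}) = 1
G(14) = mex({0, 1, 4, 5, 6, 7}) = 2
G(15) = mex({0, 1, 2, 3, 4, 5, 6}) = 7
G(16) = mex({0, 2, 3, 5, 6, 7}) = 1
G(17) = mex({0, 1, 2, 3, 5, 6, 7}) = 4
G(18) = mex({0, 1, 2, 4, 5, 6}) = 3
G(19) = mex({0, 1, 3, 4, 5, 7}) = 2
G(20) = mex({0, 2, 3, 4, 5, 6, 7}) = 1
G(21) = mex({0, 1, 2, 3, 5, 6, 7}) = 4
G(22) = mex({0, 1, 2, 3, 4, 5, 7}) = 6
G(23) = mex({0, 1, 2, 3, 4, 5, 6}) = 7
G(24) = mex({0, 1, 2, 3, 5, 6, 7}) = 4
G(25) = mex({0, 2, 3, 4, 6, 7}) = 1
G(26) = mex({0, 1, 3, 4, 5, 6, 7}) = 2
G(27) = mex({0, 1, 2, 3, 4, 5, 6, 7}) = 8
G(28) = mex({0, 1, 2, 3, 4, 6, 7, 8}) = 5
G(29) = mex({0, 1, 2, 3, 5, 6, 7, 8, 9}) = 4
G(30) = mex({0, 1, 2, 3, 4, 5, 6, 9, 10}) = 7
G(31) = mex({0, 1, 3, 4, 5, 7, 10, 11}) = 2
G(32) = mex({0, 2, 3, 4, 5, 6, 7, 9, 11}) = 1
G(33) = mex({0, 1, 2, 3, 4, 5, 6, 7, 9, 12}) = 8
G(34) = mex({0, 1, 2, 3, 4, 5, 7, 8, 11, 12}) = 6
G(35) = mex({0, 1, 2, 3, 4, 5, 6, 8, 9, 10, 11}) = 7
G(36) = mex({0, 1, 2, 3, 5, 6, 7, 9, 10}) = 4
Therefore G(36) = 4.

4


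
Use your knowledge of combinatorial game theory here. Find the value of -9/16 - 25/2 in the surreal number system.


x = -9/16, y = 25/2
Converting to common denominator: 16
x = -9/16, y = 200/16
x - y = -9/16 - 25/2 = -209/16

-209/16


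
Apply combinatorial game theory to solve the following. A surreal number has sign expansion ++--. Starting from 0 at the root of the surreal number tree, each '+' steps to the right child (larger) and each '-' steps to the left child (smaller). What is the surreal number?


Sign expansion: ++--
Rule: track bounds (lo, hi), initially (-inf, +inf). On '+', the current value becomes lo and we move to the simplest number in (value, hi): value + 1 if hi = +inf, otherwise the midpoint (value + hi)/2. On '-', the current value becomes hi and we move to value - 1 if lo = -inf, otherwise the midpoint (lo + value)/2.
Start at 0.
Step 1: sign = +, move right. Bounds: (0, +inf). Value = 1
Step 2: sign = +, move right. Bounds: (1, +inf). Value = 2
Step 3: sign = -, move left. Bounds: (1, 2). Value = 3/2
Step 4: sign = -, move left. Bounds: (1, 3/2). Value = 5/4
The surreal number with sign expansion ++-- is 5/4.

5/4


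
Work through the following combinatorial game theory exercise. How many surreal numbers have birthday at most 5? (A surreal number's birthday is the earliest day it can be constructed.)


Day 0: {|} = 0 is born. Count = 1.
Day n: the number of surreal numbers born by day n is 2^(n+1) - 1.
By day 0: 2^1 - 1 = 1
By day 1: 2^2 - 1 = 3
By day 2: 2^3 - 1 = 7
By day 3: 2^4 - 1 = 15
By day 4: 2^5 - 1 = 31
By day 5: 2^6 - 1 = 63
By day 5: 63 surreal numbers.

63


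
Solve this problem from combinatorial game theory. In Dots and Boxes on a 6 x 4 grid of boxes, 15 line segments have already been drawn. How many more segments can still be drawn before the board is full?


Grid: 6 x 4 boxes, i.e. 7 rows and 5 columns of dots.
Horizontal edges: (rows + 1) * cols = 7 * 4 = 28
Vertical edges: rows * (cols + 1) = 6 * 5 = 30
Total edges: 28 + 30 = 58
Edges drawn: 15
Remaining: 58 - 15 = 43

43


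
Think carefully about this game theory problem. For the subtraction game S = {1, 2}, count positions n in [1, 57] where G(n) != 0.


Subtraction set S = {1, 2}, so G(n) = n mod 3.
G(n) = 0 when n is a multiple of 3.
Multiples of 3 in [1, 57]: 19
N-positions (nonzero Grundy) = 57 - 19 = 38

38


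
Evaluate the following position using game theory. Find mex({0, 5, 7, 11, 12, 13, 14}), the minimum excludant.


Set = {0, 5, 7, 11, 12, 13, 14}
0 is in the set.
1 is NOT in the set. This is the mex.
mex = 1

1


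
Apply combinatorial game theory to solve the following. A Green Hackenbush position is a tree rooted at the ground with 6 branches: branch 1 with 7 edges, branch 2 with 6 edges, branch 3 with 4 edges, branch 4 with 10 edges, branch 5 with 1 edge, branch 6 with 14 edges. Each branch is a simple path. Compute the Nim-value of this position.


The tree has 6 branches from the ground vertex.
In Green Hackenbush, the Nim-value of a simple path of length k is k.
Branch 1: length 7, Nim-value = 7
Branch 2: length 6, Nim-value = 6
Branch 3: length 4, Nim-value = 4
Branch 4: length 10, Nim-value = 10
Branch 5: length 1, Nim-value = 1
Branch 6: length 14, Nim-value = 14
Total Nim-value = XOR of all branch values:
0 XOR 7 = 7
7 XOR 6 = 1
1 XOR 4 = 5
5 XOR 10 = 15
15 XOR 1 = 14
14 XOR 14 = 0
Nim-value of the tree = 0

0


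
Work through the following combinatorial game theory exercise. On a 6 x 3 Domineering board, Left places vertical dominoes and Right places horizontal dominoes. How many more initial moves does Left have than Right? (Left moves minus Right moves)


Board is 6 x 3 (rows x cols).
Left (vertical) placements: (rows-1) * cols = 5 * 3 = 15
Right (horizontal) placements: rows * (cols-1) = 6 * 2 = 12
Advantage = Left - Right = 15 - 12 = 3

3


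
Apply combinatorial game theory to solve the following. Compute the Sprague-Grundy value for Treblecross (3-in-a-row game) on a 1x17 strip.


Treblecross: place X on empty cells; 3-in-a-row wins.
Playing within two cells of an existing X lets the opponent win at once, so sensible play treats the cells i-2..i+2 around each X as dead. The player left with no safe cell loses, so this is a normal-play take-away game on strips of safe cells.
Placing X at cell i (0-indexed) of a strip of k safe cells leaves independent strips of sizes max(0, i-2) and max(0, k-i-3). Hence G(k) = mex{ G(max(0,i-2)) XOR G(max(0,k-i-3)) : 0 <= i < k }, with G(0) = 0.
G(1): splits (0,0):0^0=0 -> mex({0}) = 1
G(2): splits (0,0):0^0=0 -> mex({0}) = 1
G(3): splits (0,0):0^0=0 -> mex({0}) = 1
G(4): splits (0,1):0^1=1 (0,0):0^0=0 -> mex({0, 1}) = 2
G(5): splits (0,2):0^1=1 (0,1):0^1=1 (0,0):0^0=0 -> mex({0, 1}) = 2
G(6) = mex({1}) = 0
G(7) = mex({0, 1, 2}) = 3
G(8) = mex({0, 1, 2}) = 3
G(9) = mex({0, 2}) = 1
G(10) = mex({0, 2, 3}) = 1
G(11) = mex({0, 3}) = 1
G(12) = mex({1, 3}) = 0
G(13) = mex({0, 1, 2, 3}) = 4
G(14) = mex({0, 1, 2}) = 3
G(15) = mex({0, 1, 2}) = 3
G(16) = mex({0, 1, 2, 4}) = 3
G(17) = mex({0, 1, 3, 4}) = 2
Therefore G(17) = 2.

2


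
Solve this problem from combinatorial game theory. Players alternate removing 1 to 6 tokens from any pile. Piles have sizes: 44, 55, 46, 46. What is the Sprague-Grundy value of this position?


Subtraction set: {1, 2, 3, 4, 5, 6}
For this subtraction set, G(n) = n mod 7 (period = max + 1 = 7).
Pile 1 (size 44): G(44) = 44 mod 7 = 2
Pile 2 (size 55): G(55) = 55 mod 7 = 6
Pile 3 (size 46): G(46) = 46 mod 7 = 4
Pile 4 (size 46): G(46) = 46 mod 7 = 4
Total Grundy value = XOR of all: 2 XOR 6 XOR 4 XOR 4 = 4

4


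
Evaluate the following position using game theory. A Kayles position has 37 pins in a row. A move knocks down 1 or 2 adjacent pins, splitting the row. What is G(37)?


Kayles: a move removes 1 or 2 adjacent pins from a contiguous row.
Removing pins from a row of k leaves two independent rows (a, b) with a + b = k - 1 (one pin) or a + b = k - 2 (two pins); an end removal gives a = 0.
By Sprague-Grundy, G(k) = mex{ G(a) XOR G(b) } over all these splits. G(0) = 0.
G(1): splits (0,0):0^0=0 -> mex({0}) = 1
G(2): splits (0,1):0^1=1 (0,0):0^0=0 -> mex({0, 1}) = 2
G(3): splits (0,2):0^2=2 (1,1):1^1=0 (0,1):0^1=1 -> mex({0, 1, 2}) = 3
G(4): splits (0,3):0^3=3 (1,2):1^2=3 (0,2):0^2=2 (1,1):1^1=0 -> mex({0, 2, 3}) = 1
G(5): splits (0,4):0^1=1 (1,3):1^3=2 (2,2):2^2=0 (0,3):0^3=3 (1,2):1^2=3 -> mex({0, 1, 2, 3}) = 4
G(6) = mex({0, 1, 2, 4}) = 3
G(7) = mex({0, 1, 3, 4, 5}) = 2
G(8) = mex({0, 2, 3, 5, 6}) = 1
G(9) = mex({0, 1, 2, 3, 6, 7}) = 4
G(10) = mex({0, 1, 3, 4, 5, 7}) = 2
G(11) = mex({0, 1, 2, 3, 4, 5}) = 6
G(12) = mex({0, 1, 2, 3, 5, 6, 7}) = 4
G(13) = mex({0, 2, 3, 4, 6, 7}) = 1
G(14) = mex({0, 1, 4, 5, 6, 7}) = 2
G(15) = mex({0, 1, 2, 3, 4, 5, 6}) = 7
G(16) = mex({0, 2, 3, 5, 6, 7}) = 1
G(17) = mex({0, 1, 2, 3, 5, 6, 7}) = 4
G(18) = mex({0, 1, 2, 4, 5, 6}) = 3
G(19) = mex({0, 1, 3, 4, 5, 7}) = 2
G(20) = mex({0, 2, 3, 4, 5, 6, 7}) = 1
G(21) = mex({0, 1, 2, 3, 5, 6, 7}) = 4
G(22) = mex({0, 1, 2, 3, 4, 5, 7}) = 6
G(23) = mex({0, 1, 2, 3, 4, 5, 6}) = 7
G(24) = mex({0, 1, 2, 3, 5, 6, 7}) = 4
G(25) = mex({0, 2, 3, 4, 6, 7}) = 1
G(26) = mex({0, 1, 3, 4, 5, 6, 7}) = 2
G(27) = mex({0, 1, 2, 3, 4, 5, 6, 7}) = 8
G(28) = mex({0, 1, 2, 3, 4, 6, 7, 8}) = 5
G(29) = mex({0, 1, 2, 3, 5, 6, 7, 8, 9}) = 4
G(30) = mex({0, 1, 2, 3, 4, 5, 6, 9, 10}) = 7
G(31) = mex({0, 1, 3, 4, 5, 7, 10, 11}) = 2
G(32) = mex({0, 2, 3, 4, 5, 6, 7, 9, 11}) = 1
G(33) = mex({0, 1, 2, 3, 4, 5, 6, 7, 9, 12}) = 8
G(34) = mex({0, 1, 2, 3, 4, 5, 7, 8, 11, 12}) = 6
G(35) = mex({0, 1, 2, 3, 4, 5, 6, 8, 9, 10, 11}) = 7
G(36) = mex({0, 1, 2, 3, 5, 6, 7, 9, 10}) = 4
G(37) = mex({0, 2, 3, 4, 6, 7, 9, 10, 11, 12}) = 1
Therefore G(37) = 1.

1


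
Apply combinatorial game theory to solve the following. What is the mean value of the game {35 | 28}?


Game = {35 | 28}, a switch {a | b} with numbers a > b.
Its thermograph has left wall a - t and right wall b + t, which meet at t = (a - b)/2, where both equal (a + b)/2. So the mast (mean value) is at (a + b)/2.
Mean = (35 + (28))/2 = 63/2 = 63/2

63/2


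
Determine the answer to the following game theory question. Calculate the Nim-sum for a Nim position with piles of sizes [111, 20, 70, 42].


We need the XOR (exclusive or) of all pile sizes.
After XOR-ing pile 1 (size 111): 0 XOR 111 = 111
After XOR-ing pile 2 (size 20): 111 XOR 20 = 123
After XOR-ing pile 3 (size 70): 123 XOR 70 = 61
After XOR-ing pile 4 (size 42): 61 XOR 42 = 23
The Nim-value of this position is 23.

23


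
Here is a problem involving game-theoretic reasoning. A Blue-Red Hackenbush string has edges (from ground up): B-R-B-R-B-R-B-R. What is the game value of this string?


Edges (from ground): B-R-B-R-B-R-B-R
By Berlekamp's sign-expansion rule, a Blue-Red Hackenbush stalk has the value of the surreal number whose sign sequence is the edge sequence with B -> + and R -> -.
Sign sequence: +-+-+-+-
Trace the sign expansion in the surreal number tree, starting from 0:
Edge 1: B (sign +) -> bounds (0, +inf), value = 1
Edge 2: R (sign -) -> bounds (0, 1), value = 1/2
Edge 3: B (sign +) -> bounds (1/2, 1), value = 3/4
Edge 4: R (sign -) -> bounds (1/2, 3/4), value = 5/8
Edge 5: B (sign +) -> bounds (5/8, 3/4), value = 11/16
Edge 6: R (sign -) -> bounds (5/8, 11/16), value = 21/32
Edge 7: B (sign +) -> bounds (21/32, 11/16), value = 43/64
Edge 8: R (sign -) -> bounds (21/32, 43/64), value = 85/128
Game value = 85/128

85/128


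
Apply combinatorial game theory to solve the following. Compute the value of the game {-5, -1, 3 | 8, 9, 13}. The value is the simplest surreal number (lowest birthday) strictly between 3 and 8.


Left options: {-5, -1, 3}, max = 3
Right options: {8, 9, 13}, min = 8
All options are numbers and max(Left) < min(Right), so by the simplicity theorem the value is the simplest (earliest-born) number strictly between 3 and 8.
Integers 4 through 7 all lie strictly between 3 and 8.
Among integers, the simplest (lowest birthday = smallest |n|; 0 is born on day 0, +-n on day n) is 4.
No non-integer in the interval can be simpler: if x is a non-integer in the interval, then floor(x) or ceil(x) also lies in the interval (the interval contains an integer), and both are proper prefixes of x's sign expansion, i.e. born earlier. So the game value is 4.
Game value = 4

4


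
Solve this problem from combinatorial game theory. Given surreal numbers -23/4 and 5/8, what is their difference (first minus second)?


x = -23/4, y = 5/8
Converting to common denominator: 8
x = -46/8, y = 5/8
x - y = -23/4 - 5/8 = -51/8

-51/8


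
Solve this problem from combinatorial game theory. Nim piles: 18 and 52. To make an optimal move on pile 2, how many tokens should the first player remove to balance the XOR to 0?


Piles: 18 and 52
Current XOR: 18 XOR 52 = 38 (non-zero, so this is an N-position).
To make the XOR zero, we need to find a move that balances the piles.
For pile 2 (size 52): target = 52 XOR 38 = 18
We reduce pile 2 from 52 to 18.
Tokens removed: 52 - 18 = 34
Verification: 18 XOR 18 = 0

34


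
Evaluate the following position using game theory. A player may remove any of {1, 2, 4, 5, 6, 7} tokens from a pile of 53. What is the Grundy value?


The subtraction set is S = {1, 2, 4, 5, 6, 7}.
G(k) = mex{ G(k - s) : s in S, s <= k }. We compute iteratively: G(0) = 0.
G(1) = mex({0}) = 1
G(2) = mex({0, 1}) = 2
G(3) = mex({1, 2}) = 0
G(4) = mex({0, 2}) = 1
G(5) = mex({0, 1}) = 2
G(6) = mex({0, 1, 2}) = 3
G(7) = mex({0, 1, 2, 3}) = 4
G(8) = mex({0, 1, 2, 3, 4}) = 5
G(9) = mex({0, 1, 2, 4, 5}) = 3
G(10) = mex({0, 1, 2, 3, 5}) = 4
G(11) = mex({1, 2, 3, 4}) = 0
G(12) = mex({0, 2, 3, 4, 5}) = 1
G(13) = mex({0, 1, 3, 4, 5}) = 2
G(14) = mex({1, 2, 3, 4, 5}) = 0
G(15) = mex({0, 2, 3, 4, 5}) = 1
G(16) = mex({0, 1, 3, 4}) = 2
G(17) = mex({0, 1, 2, 4}) = 3
Observe that G(11)..G(17) = 0, 1, 2, 0, 1, 2, 3 repeats G(0)..G(6) = 0, 1, 2, 0, 1, 2, 3.
For k >= max(S) = 7, G(k) is determined by the previous 7 values G(k-7)..G(k-1); a window of 7 consecutive values has recurred shifted by 11, so by induction G(k + 11) = G(k) for all k >= 0: the sequence is periodic from the start with period 11.
One period: G(0..10) = 0, 1, 2, 0, 1, 2, 3, 4, 5, 3, 4.
53 mod 11 = 9, so G(53) = G(9) = 3.

3


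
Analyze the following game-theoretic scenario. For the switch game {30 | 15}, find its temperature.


The game is {30 | 15}, a switch {a | b} with numbers a > b.
Cooling {a | b} by t gives {a - t | b + t}, which stops being hot when a - t = b + t, i.e. at t = (a - b)/2. So the temperature of a switch is (a - b)/2.
Temperature = (Left option - Right option) / 2
= (30 - (15)) / 2
= 15 / 2
= 15/2

15/2


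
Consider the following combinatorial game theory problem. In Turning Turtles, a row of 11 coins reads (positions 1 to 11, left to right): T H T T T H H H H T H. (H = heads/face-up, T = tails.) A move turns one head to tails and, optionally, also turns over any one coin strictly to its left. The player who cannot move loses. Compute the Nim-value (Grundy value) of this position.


Coins: T H T T T H H H H T H
Key fact: a single head at position k behaves exactly like a Nim heap of size k (turning it to T and optionally flipping a coin at j < k corresponds to moving the heap from k to j, or to 0), and heads combine as a disjunctive sum (two heads at the same place would cancel, matching j XOR j = 0). So the Nim-value is the XOR of the 1-indexed positions of the heads.
Face-up positions (1-indexed): [2, 6, 7, 8, 9, 11]
XOR 0 with 2: 0 XOR 2 = 2
XOR 2 with 6: 2 XOR 6 = 4
XOR 4 with 7: 4 XOR 7 = 3
XOR 3 with 8: 3 XOR 8 = 11
XOR 11 with 9: 11 XOR 9 = 2
XOR 2 with 11: 2 XOR 11 = 9
Nim-value = 9

9


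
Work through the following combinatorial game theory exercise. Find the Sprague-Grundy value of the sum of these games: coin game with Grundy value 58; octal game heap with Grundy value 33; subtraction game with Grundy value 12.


By the Sprague-Grundy theorem, the Grundy value of a sum of games is the XOR of individual Grundy values.
coin game: Grundy value = 58. Running XOR: 0 XOR 58 = 58
octal game heap: Grundy value = 33. Running XOR: 58 XOR 33 = 27
subtraction game: Grundy value = 12. Running XOR: 27 XOR 12 = 23
The combined Grundy value is 23.

23


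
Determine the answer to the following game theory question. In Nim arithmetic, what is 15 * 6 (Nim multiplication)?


Nim multiplication is bilinear over XOR: (u XOR v) * w = (u*w) XOR (v*w).
So we split each operand into its bit components and XOR the pairwise Nim products.
15 = 1 + 2 + 4 + 8 (as XOR of powers of 2).
6 = 2 + 4 (as XOR of powers of 2).
Using the standard Nim-product table on single bits:
  2*2 = 3,   2*4 = 8,   2*8 = 12,
  4*4 = 6,   4*8 = 11,  8*8 = 13,
and  1*x = x (identity), k*l = l*k (commutative).
Pairwise Nim products:
  1 * 2 = 2
  1 * 4 = 4
  2 * 2 = 3
  2 * 4 = 8
  4 * 2 = 8
  4 * 4 = 6
  8 * 2 = 12
  8 * 4 = 11
XOR them: 2 XOR 4 XOR 3 XOR 8 XOR 8 XOR 6 XOR 12 XOR 11 = 4.
Result: 15 * 6 = 4 (in Nim).

4


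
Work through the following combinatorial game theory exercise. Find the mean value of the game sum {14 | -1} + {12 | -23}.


G1 = {14 | -1}, G2 = {12 | -23}
Each is a switch {a | b} with numbers a > b; its mean value is (a + b)/2, and mean value is additive over game sums: m(G1 + G2) = m(G1) + m(G2).
Mean of G1 = (14 + (-1))/2 = 13/2 = 13/2
Mean of G2 = (12 + (-23))/2 = -11/2 = -11/2
Mean of G1 + G2 = 13/2 + -11/2 = 1

1


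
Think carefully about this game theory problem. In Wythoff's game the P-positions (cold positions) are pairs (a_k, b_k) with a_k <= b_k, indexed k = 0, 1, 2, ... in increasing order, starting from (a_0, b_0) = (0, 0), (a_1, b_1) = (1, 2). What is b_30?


By Wythoff's theorem, a_k = floor(k * phi) and b_k = floor(k * phi^2) = a_k + k, where phi = (1 + sqrt(5))/2 is the golden ratio.
phi = (1 + sqrt(5))/2 = 1.618034
phi^2 = phi + 1 = 2.618034
k = 30
k * phi^2 = 30 * 2.618034 = 78.541020
b_30 = floor(k * phi^2) = 78 (check: a_30 + k = 48 + 30 = 78)

78


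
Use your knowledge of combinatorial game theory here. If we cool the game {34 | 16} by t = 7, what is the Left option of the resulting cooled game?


Original game: {34 | 16} (a switch {a | b} with a > b).
Cooling by t (for t below the temperature (a - b)/2 = 9) taxes each move by t: {a | b} cooled by t is {a - t | b + t}.
Cooling amount: t = 7
Cooled Left option: 34 - 7 = 27
Cooled Right option: 16 + 7 = 23
Cooled game: {27 | 23}
Left option = 27

27


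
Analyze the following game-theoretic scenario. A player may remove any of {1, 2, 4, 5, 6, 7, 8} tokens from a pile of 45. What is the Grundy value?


The subtraction set is S = {1, 2, 4, 5, 6, 7, 8}.
G(k) = mex{ G(k - s) : s in S, s <= k }. We compute iteratively: G(0) = 0.
G(1) = mex({0}) = 1
G(2) = mex({0, 1}) = 2
G(3) = mex({1, 2}) = 0
G(4) = mex({0, 2}) = 1
G(5) = mex({0, 1}) = 2
G(6) = mex({0, 1, 2}) = 3
G(7) = mex({0, 1, 2, 3}) = 4
G(8) = mex({0, 1, 2, 3, 4}) = 5
G(9) = mex({0, 1, 2, 4, 5}) = 3
G(10) = mex({0, 1, 2, 3, 5}) = 4
G(11) = mex({0, 1, 2, 3, 4}) = 5
G(12) = mex({1, 2, 3, 4, 5}) = 0
G(13) = mex({0, 2, 3, 4, 5}) = 1
G(14) = mex({0, 1, 3, 4, 5}) = 2
G(15) = mex({1, 2, 3, 4, 5}) = 0
G(16) = mex({0, 2, 3, 4, 5}) = 1
G(17) = mex({0, 1, 3, 4, 5}) = 2
G(18) = mex({0, 1, 2, 4, 5}) = 3
G(19) = mex({0, 1, 2, 3, 5}) = 4
Observe that G(12)..G(19) = 0, 1, 2, 0, 1, 2, 3, 4 repeats G(0)..G(7) = 0, 1, 2, 0, 1, 2, 3, 4.
For k >= max(S) = 8, G(k) is determined by the previous 8 values G(k-8)..G(k-1); a window of 8 consecutive values has recurred shifted by 12, so by induction G(k + 12) = G(k) for all k >= 0: the sequence is periodic from the start with period 12.
One period: G(0..11) = 0, 1, 2, 0, 1, 2, 3, 4, 5, 3, 4, 5.
45 mod 12 = 9, so G(45) = G(9) = 3.

3


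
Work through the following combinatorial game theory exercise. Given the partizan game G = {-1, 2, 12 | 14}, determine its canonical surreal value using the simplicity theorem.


Left options: {-1, 2, 12}, max = 12
Right options: {14}, min = 14
All options are numbers and max(Left) < min(Right), so by the simplicity theorem the value is the simplest (earliest-born) number strictly between 12 and 14.
The only integer strictly between 12 and 14 is 13.
No non-integer in the interval can be simpler: if x is a non-integer in the interval, then floor(x) or ceil(x) also lies in the interval (the interval contains an integer), and both are proper prefixes of x's sign expansion, i.e. born earlier. So the game value is 13.
Game value = 13

13


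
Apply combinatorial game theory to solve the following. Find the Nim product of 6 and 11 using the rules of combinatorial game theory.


Nim multiplication is bilinear over XOR: (u XOR v) * w = (u*w) XOR (v*w).
So we split each operand into its bit components and XOR the pairwise Nim products.
6 = 2 + 4 (as XOR of powers of 2).
11 = 1 + 2 + 8 (as XOR of powers of 2).
Using the standard Nim-product table on single bits:
  2*2 = 3,   2*4 = 8,   2*8 = 12,
  4*4 = 6,   4*8 = 11,  8*8 = 13,
and  1*x = x (identity), k*l = l*k (commutative).
Pairwise Nim products:
  2 * 1 = 2
  2 * 2 = 3
  2 * 8 = 12
  4 * 1 = 4
  4 * 2 = 8
  4 * 8 = 11
XOR them: 2 XOR 3 XOR 12 XOR 4 XOR 8 XOR 11 = 10.
Result: 6 * 11 = 10 (in Nim).

10


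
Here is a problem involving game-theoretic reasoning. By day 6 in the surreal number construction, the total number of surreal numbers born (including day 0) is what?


Day 0: {|} = 0 is born. Count = 1.
Day n: the number of surreal numbers born by day n is 2^(n+1) - 1.
By day 0: 2^1 - 1 = 1
By day 1: 2^2 - 1 = 3
By day 2: 2^3 - 1 = 7
By day 3: 2^4 - 1 = 15
By day 4: 2^5 - 1 = 31
By day 5: 2^6 - 1 = 63
By day 6: 2^7 - 1 = 127
By day 6: 127 surreal numbers.

127


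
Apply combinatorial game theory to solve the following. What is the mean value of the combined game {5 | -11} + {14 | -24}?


G1 = {5 | -11}, G2 = {14 | -24}
Each is a switch {a | b} with numbers a > b; its mean value is (a + b)/2, and mean value is additive over game sums: m(G1 + G2) = m(G1) + m(G2).
Mean of G1 = (5 + (-11))/2 = -6/2 = -3
Mean of G2 = (14 + (-24))/2 = -10/2 = -5
Mean of G1 + G2 = -3 + -5 = -8

-8


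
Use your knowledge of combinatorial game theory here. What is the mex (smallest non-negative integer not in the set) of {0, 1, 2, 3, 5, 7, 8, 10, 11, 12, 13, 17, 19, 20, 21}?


Set = {0, 1, 2, 3, 5, 7, 8, 10, 11, 12, 13, 17, 19, 20, 21}
0 is in the set.
1 is in the set.
2 is in the set.
3 is in the set.
4 is NOT in the set. This is the mex.
mex = 4

4


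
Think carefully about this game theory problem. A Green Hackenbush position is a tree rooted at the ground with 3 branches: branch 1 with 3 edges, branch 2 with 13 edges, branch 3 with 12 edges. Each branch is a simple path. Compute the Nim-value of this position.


The tree has 3 branches from the ground vertex.
In Green Hackenbush, the Nim-value of a simple path of length k is k.
Branch 1: length 3, Nim-value = 3
Branch 2: length 13, Nim-value = 13
Branch 3: length 12, Nim-value = 12
Total Nim-value = XOR of all branch values:
0 XOR 3 = 3
3 XOR 13 = 14
14 XOR 12 = 2
Nim-value of the tree = 2

2


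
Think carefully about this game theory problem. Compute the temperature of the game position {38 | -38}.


The game is {38 | -38}, a switch {a | b} with numbers a > b.
Cooling {a | b} by t gives {a - t | b + t}, which stops being hot when a - t = b + t, i.e. at t = (a - b)/2. So the temperature of a switch is (a - b)/2.
Temperature = (Left option - Right option) / 2
= (38 - (-38)) / 2
= 76 / 2
= 38

38


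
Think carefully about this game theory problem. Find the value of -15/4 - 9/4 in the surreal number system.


x = -15/4, y = 9/4
Converting to common denominator: 4
x = -15/4, y = 9/4
x - y = -15/4 - 9/4 = -6

-6


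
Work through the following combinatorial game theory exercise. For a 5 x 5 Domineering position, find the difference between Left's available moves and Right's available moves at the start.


Board is 5 x 5 (rows x cols).
Left (vertical) placements: (rows-1) * cols = 4 * 5 = 20
Right (horizontal) placements: rows * (cols-1) = 5 * 4 = 20
Advantage = Left - Right = 20 - 20 = 0

0


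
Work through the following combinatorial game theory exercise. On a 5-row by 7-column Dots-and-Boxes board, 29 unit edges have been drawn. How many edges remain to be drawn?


Grid: 5 x 7 boxes, i.e. 6 rows and 8 columns of dots.
Horizontal edges: (rows + 1) * cols = 6 * 7 = 42
Vertical edges: rows * (cols + 1) = 5 * 8 = 40
Total edges: 42 + 40 = 82
Edges drawn: 29
Remaining: 82 - 29 = 53

53


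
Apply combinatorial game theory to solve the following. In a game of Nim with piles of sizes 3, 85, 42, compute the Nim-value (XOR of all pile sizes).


We need the XOR (exclusive or) of all pile sizes.
After XOR-ing pile 1 (size 3): 0 XOR 3 = 3
After XOR-ing pile 2 (size 85): 3 XOR 85 = 86
After XOR-ing pile 3 (size 42): 86 XOR 42 = 124
The Nim-value of this position is 124.

124


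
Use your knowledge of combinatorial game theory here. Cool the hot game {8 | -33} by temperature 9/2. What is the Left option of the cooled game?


Original game: {8 | -33} (a switch {a | b} with a > b).
Cooling by t (for t below the temperature (a - b)/2 = 41/2) taxes each move by t: {a | b} cooled by t is {a - t | b + t}.
Cooling amount: t = 9/2
Cooled Left option: 8 - 9/2 = 7/2
Cooled Right option: -33 + 9/2 = -57/2
Cooled game: {7/2 | -57/2}
Left option = 7/2

7/2


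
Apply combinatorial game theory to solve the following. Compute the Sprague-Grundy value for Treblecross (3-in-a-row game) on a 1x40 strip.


Treblecross: place X on empty cells; 3-in-a-row wins.
Playing within two cells of an existing X lets the opponent win at once, so sensible play treats the cells i-2..i+2 around each X as dead. The player left with no safe cell loses, so this is a normal-play take-away game on strips of safe cells.
Placing X at cell i (0-indexed) of a strip of k safe cells leaves independent strips of sizes max(0, i-2) and max(0, k-i-3). Hence G(k) = mex{ G(max(0,i-2)) XOR G(max(0,k-i-3)) : 0 <= i < k }, with G(0) = 0.
G(1): splits (0,0):0^0=0 -> mex({0}) = 1
G(2): splits (0,0):0^0=0 -> mex({0}) = 1
G(3): splits (0,0):0^0=0 -> mex({0}) = 1
G(4): splits (0,1):0^1=1 (0,0):0^0=0 -> mex({0, 1}) = 2
G(5): splits (0,2):0^1=1 (0,1):0^1=1 (0,0):0^0=0 -> mex({0, 1}) = 2
G(6) = mex({1}) = 0
G(7) = mex({0, 1, 2}) = 3
G(8) = mex({0, 1, 2}) = 3
G(9) = mex({0, 2}) = 1
G(10) = mex({0, 2, 3}) = 1
G(11) = mex({0, 3}) = 1
G(12) = mex({1, 3}) = 0
G(13) = mex({0, 1, 2, 3}) = 4
G(14) = mex({0, 1, 2}) = 3
G(15) = mex({0, 1, 2}) = 3
G(16) = mex({0, 1, 2, 4}) = 3
G(17) = mex({0, 1, 3, 4}) = 2
G(18) = mex({0, 1, 3, 4}) = 2
G(19) = mex({0, 1, 3, 5}) = 2
G(20) = mex({0, 1, 2, 3, 5}) = 4
G(21) = mex({0, 1, 2, 3, 5}) = 4
G(22) = mex({1, 2, 6}) = 0
G(23) = mex({0, 1, 2, 3, 4, 6}) = 5
G(24) = mex({0, 1, 2, 3, 4}) = 5
G(25) = mex({0, 1, 3, 4, 7}) = 2
G(26) = mex({0, 1, 3, 4, 5, 7}) = 2
G(27) = mex({0, 1, 3, 5}) = 2
G(28) = mex({0, 1, 2, 5}) = 3
G(29) = mex({0, 1, 2, 4, 5, 6}) = 3
G(30) = mex({1, 2, 4, 6}) = 0
G(31) = mex({0, 1, 2, 3, 4, 6}) = 5
G(32) = mex({1, 2, 3, 4, 7}) = 0
G(33) = mex({0, 3, 7}) = 1
G(34) = mex({0, 2, 3, 5, 7}) = 1
G(35) = mex({0, 2, 3, 5, 6}) = 1
G(36) = mex({0, 1, 2, 5, 6}) = 3
G(37) = mex({0, 1, 2, 4, 5, 6}) = 3
G(38) = mex({0, 1, 2, 4}) = 3
G(39) = mex({0, 1, 2, 3, 4, 7}) = 5
G(40) = mex({0, 1, 2, 3, 4, 5, 7}) = 6
Therefore G(40) = 6.

6


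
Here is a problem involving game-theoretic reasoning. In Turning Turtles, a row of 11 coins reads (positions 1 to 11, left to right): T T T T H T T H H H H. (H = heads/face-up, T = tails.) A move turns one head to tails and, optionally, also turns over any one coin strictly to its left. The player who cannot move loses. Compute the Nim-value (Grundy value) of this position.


Coins: T T T T H T T H H H H
Key fact: a single head at position k behaves exactly like a Nim heap of size k (turning it to T and optionally flipping a coin at j < k corresponds to moving the heap from k to j, or to 0), and heads combine as a disjunctive sum (two heads at the same place would cancel, matching j XOR j = 0). So the Nim-value is the XOR of the 1-indexed positions of the heads.
Face-up positions (1-indexed): [5, 8, 9, 10, 11]
XOR 0 with 5: 0 XOR 5 = 5
XOR 5 with 8: 5 XOR 8 = 13
XOR 13 with 9: 13 XOR 9 = 4
XOR 4 with 10: 4 XOR 10 = 14
XOR 14 with 11: 14 XOR 11 = 5
Nim-value = 5

5


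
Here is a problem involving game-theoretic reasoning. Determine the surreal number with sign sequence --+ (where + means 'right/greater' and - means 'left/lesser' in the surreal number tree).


Sign expansion: --+
Rule: track bounds (lo, hi), initially (-inf, +inf). On '+', the current value becomes lo and we move to the simplest number in (value, hi): value + 1 if hi = +inf, otherwise the midpoint (value + hi)/2. On '-', the current value becomes hi and we move to value - 1 if lo = -inf, otherwise the midpoint (lo + value)/2.
Start at 0.
Step 1: sign = -, move left. Bounds: (-inf, 0). Value = -1
Step 2: sign = -, move left. Bounds: (-inf, -1). Value = -2
Step 3: sign = +, move right. Bounds: (-2, -1). Value = -3/2
The surreal number with sign expansion --+ is -3/2.

-3/2


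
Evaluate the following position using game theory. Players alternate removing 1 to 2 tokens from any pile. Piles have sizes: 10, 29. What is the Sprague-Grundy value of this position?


Subtraction set: {1, 2}
For this subtraction set, G(n) = n mod 3 (period = max + 1 = 3).
Pile 1 (size 10): G(10) = 10 mod 3 = 1
Pile 2 (size 29): G(29) = 29 mod 3 = 2
Total Grundy value = XOR of all: 1 XOR 2 = 3

3


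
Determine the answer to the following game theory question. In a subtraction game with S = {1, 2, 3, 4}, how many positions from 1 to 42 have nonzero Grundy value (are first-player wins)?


Subtraction set S = {1, 2, 3, 4}, so G(n) = n mod 5.
G(n) = 0 when n is a multiple of 5.
Multiples of 5 in [1, 42]: 8
N-positions (nonzero Grundy) = 42 - 8 = 34

34


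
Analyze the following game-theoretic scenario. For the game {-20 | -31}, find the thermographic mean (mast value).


Game = {-20 | -31}, a switch {a | b} with numbers a > b.
Its thermograph has left wall a - t and right wall b + t, which meet at t = (a - b)/2, where both equal (a + b)/2. So the mast (mean value) is at (a + b)/2.
Mean = (-20 + (-31))/2 = -51/2 = -51/2

-51/2


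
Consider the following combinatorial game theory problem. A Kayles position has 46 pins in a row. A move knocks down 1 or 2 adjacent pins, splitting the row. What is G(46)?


Kayles: a move removes 1 or 2 adjacent pins from a contiguous row.
Removing pins from a row of k leaves two independent rows (a, b) with a + b = k - 1 (one pin) or a + b = k - 2 (two pins); an end removal gives a = 0.
By Sprague-Grundy, G(k) = mex{ G(a) XOR G(b) } over all these splits. G(0) = 0.
G(1): splits (0,0):0^0=0 -> mex({0}) = 1
G(2): splits (0,1):0^1=1 (0,0):0^0=0 -> mex({0, 1}) = 2
G(3): splits (0,2):0^2=2 (1,1):1^1=0 (0,1):0^1=1 -> mex({0, 1, 2}) = 3
G(4): splits (0,3):0^3=3 (1,2):1^2=3 (0,2):0^2=2 (1,1):1^1=0 -> mex({0, 2, 3}) = 1
G(5): splits (0,4):0^1=1 (1,3):1^3=2 (2,2):2^2=0 (0,3):0^3=3 (1,2):1^2=3 -> mex({0, 1, 2, 3}) = 4
G(6) = mex({0, 1, 2, 4}) = 3
G(7) = mex({0, 1, 3, 4, 5}) = 2
G(8) = mex({0, 2, 3, 5, 6}) = 1
G(9) = mex({0, 1, 2, 3, 6, 7}) = 4
G(10) = mex({0, 1, 3, 4, 5, 7}) = 2
G(11) = mex({0, 1, 2, 3, 4, 5}) = 6
G(12) = mex({0, 1, 2, 3, 5, 6, 7}) = 4
G(13) = mex({0, 2, 3, 4, 6, 7}) = 1
G(14) = mex({0, 1, 4, 5, 6, 7}) = 2
G(15) = mex({0, 1, 2, 3, 4, 5, 6}) = 7
G(16) = mex({0, 2, 3, 5, 6, 7}) = 1
G(17) = mex({0, 1, 2, 3, 5, 6, 7}) = 4
G(18) = mex({0, 1, 2, 4, 5, 6}) = 3
G(19) = mex({0, 1, 3, 4, 5, 7}) = 2
G(20) = mex({0, 2, 3, 4, 5, 6, 7}) = 1
G(21) = mex({0, 1, 2, 3, 5, 6, 7}) = 4
G(22) = mex({0, 1, 2, 3, 4, 5, 7}) = 6
G(23) = mex({0, 1, 2, 3, 4, 5, 6}) = 7
G(24) = mex({0, 1, 2, 3, 5, 6, 7}) = 4
G(25) = mex({0, 2, 3, 4, 6, 7}) = 1
G(26) = mex({0, 1, 3, 4, 5, 6, 7}) = 2
G(27) = mex({0, 1, 2, 3, 4, 5, 6, 7}) = 8
G(28) = mex({0, 1, 2, 3, 4, 6, 7, 8}) = 5
G(29) = mex({0, 1, 2, 3, 5, 6, 7, 8, 9}) = 4
G(30) = mex({0, 1, 2, 3, 4, 5, 6, 9, 10}) = 7
G(31) = mex({0, 1, 3, 4, 5, 7, 10, 11}) = 2
G(32) = mex({0, 2, 3, 4, 5, 6, 7, 9, 11}) = 1
G(33) = mex({0, 1, 2, 3, 4, 5, 6, 7, 9, 12}) = 8
G(34) = mex({0, 1, 2, 3, 4, 5, 7, 8, 11, 12}) = 6
G(35) = mex({0, 1, 2, 3, 4, 5, 6, 8, 9, 10, 11}) = 7
G(36) = mex({0, 1, 2, 3, 5, 6, 7, 9, 10}) = 4
G(37) = mex({0, 2, 3, 4, 6, 7, 9, 10, 11, 12}) = 1
G(38) = mex({0, 1, 3, 4, 5, 6, 7, 9, 10, 11, 12}) = 2
G(39) = mex({0, 1, 2, 4, 5, 6, 7, 9, 10, 12, 14}) = 3
G(40) = mex({0, 2, 3, 4, 6, 7, 11, 12, 14}) = 1
G(41) = mex({0, 1, 2, 3, 5, 6, 7, 9, 10, 11, 12}) = 4
G(42) = mex({0, 1, 2, 3, 4, 5, 6, 9, 10}) = 7
G(43) = mex({0, 1, 3, 4, 5, 7, 9, 10, 12, 15}) = 2
G(44) = mex({0, 2, 3, 4, 5, 6, 7, 9, 10, 12, 15}) = 1
G(45) = mex({0, 1, 2, 3, 4, 5, 6, 7, 9, 10, 12, 14}) = 8
G(46) = mex({0, 1, 3, 4, 5, 7, 8, 11, 12, 14}) = 2
Therefore G(46) = 2.

2


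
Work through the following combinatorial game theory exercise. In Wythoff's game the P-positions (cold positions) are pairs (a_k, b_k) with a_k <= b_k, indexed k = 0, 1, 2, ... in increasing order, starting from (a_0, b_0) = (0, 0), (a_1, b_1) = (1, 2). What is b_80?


By Wythoff's theorem, a_k = floor(k * phi) and b_k = floor(k * phi^2) = a_k + k, where phi = (1 + sqrt(5))/2 is the golden ratio.
phi = (1 + sqrt(5))/2 = 1.618034
phi^2 = phi + 1 = 2.618034
k = 80
k * phi^2 = 80 * 2.618034 = 209.442719
b_80 = floor(k * phi^2) = 209 (check: a_80 + k = 129 + 80 = 209)

209


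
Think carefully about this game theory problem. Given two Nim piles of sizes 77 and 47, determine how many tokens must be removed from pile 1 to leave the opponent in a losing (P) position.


Piles: 77 and 47
Current XOR: 77 XOR 47 = 98 (non-zero, so this is an N-position).
To make the XOR zero, we need to find a move that balances the piles.
For pile 1 (size 77): target = 77 XOR 98 = 47
We reduce pile 1 from 77 to 47.
Tokens removed: 77 - 47 = 30
Verification: 47 XOR 47 = 0

30


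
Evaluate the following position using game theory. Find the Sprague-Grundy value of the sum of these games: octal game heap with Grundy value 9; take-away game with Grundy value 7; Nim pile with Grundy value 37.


By the Sprague-Grundy theorem, the Grundy value of a sum of games is the XOR of individual Grundy values.
octal game heap: Grundy value = 9. Running XOR: 0 XOR 9 = 9
take-away game: Grundy value = 7. Running XOR: 9 XOR 7 = 14
Nim pile: Grundy value = 37. Running XOR: 14 XOR 37 = 43
The combined Grundy value is 43.

43


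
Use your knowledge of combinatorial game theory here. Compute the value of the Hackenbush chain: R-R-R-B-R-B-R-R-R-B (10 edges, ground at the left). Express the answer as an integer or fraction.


Edges (from ground): R-R-R-B-R-B-R-R-R-B
By Berlekamp's sign-expansion rule, a Blue-Red Hackenbush stalk has the value of the surreal number whose sign sequence is the edge sequence with B -> + and R -> -.
Sign sequence: ---+-+---+
Trace the sign expansion in the surreal number tree, starting from 0:
Edge 1: R (sign -) -> bounds (-inf, 0), value = -1
Edge 2: R (sign -) -> bounds (-inf, -1), value = -2
Edge 3: R (sign -) -> bounds (-inf, -2), value = -3
Edge 4: B (sign +) -> bounds (-3, -2), value = -5/2
Edge 5: R (sign -) -> bounds (-3, -5/2), value = -11/4
Edge 6: B (sign +) -> bounds (-11/4, -5/2), value = -21/8
Edge 7: R (sign -) -> bounds (-11/4, -21/8), value = -43/16
Edge 8: R (sign -) -> bounds (-11/4, -43/16), value = -87/32
Edge 9: R (sign -) -> bounds (-11/4, -87/32), value = -175/64
Edge 10: B (sign +) -> bounds (-175/64, -87/32), value = -349/128
Game value = -349/128

-349/128


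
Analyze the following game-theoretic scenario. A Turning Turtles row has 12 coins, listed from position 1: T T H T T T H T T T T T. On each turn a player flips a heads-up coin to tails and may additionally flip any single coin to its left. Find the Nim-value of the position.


Coins: T T H T T T H T T T T T
Key fact: a single head at position k behaves exactly like a Nim heap of size k (turning it to T and optionally flipping a coin at j < k corresponds to moving the heap from k to j, or to 0), and heads combine as a disjunctive sum (two heads at the same place would cancel, matching j XOR j = 0). So the Nim-value is the XOR of the 1-indexed positions of the heads.
Face-up positions (1-indexed): [3, 7]
XOR 0 with 3: 0 XOR 3 = 3
XOR 3 with 7: 3 XOR 7 = 4
Nim-value = 4

4


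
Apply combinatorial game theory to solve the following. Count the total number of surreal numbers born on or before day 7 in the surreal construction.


Day 0: {|} = 0 is born. Count = 1.
Day n: the number of surreal numbers born by day n is 2^(n+1) - 1.
By day 0: 2^1 - 1 = 1
By day 1: 2^2 - 1 = 3
By day 2: 2^3 - 1 = 7
By day 3: 2^4 - 1 = 15
By day 4: 2^5 - 1 = 31
By day 5: 2^6 - 1 = 63
By day 6: 2^7 - 1 = 127
By day 7: 2^8 - 1 = 255
By day 7: 255 surreal numbers.

255


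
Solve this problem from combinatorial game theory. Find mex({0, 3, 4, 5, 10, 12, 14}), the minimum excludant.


Set = {0, 3, 4, 5, 10, 12, 14}
0 is in the set.
1 is NOT in the set. This is the mex.
mex = 1

1


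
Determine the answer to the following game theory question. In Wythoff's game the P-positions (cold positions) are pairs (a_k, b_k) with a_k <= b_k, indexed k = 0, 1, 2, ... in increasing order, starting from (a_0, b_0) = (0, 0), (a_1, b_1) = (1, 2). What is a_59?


By Wythoff's theorem, a_k = floor(k * phi) and b_k = floor(k * phi^2) = a_k + k, where phi = (1 + sqrt(5))/2 is the golden ratio.
phi = (1 + sqrt(5))/2 = 1.618034
k = 59
k * phi = 59 * 1.618034 = 95.464005
a_59 = floor(k * phi) = 95

95
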